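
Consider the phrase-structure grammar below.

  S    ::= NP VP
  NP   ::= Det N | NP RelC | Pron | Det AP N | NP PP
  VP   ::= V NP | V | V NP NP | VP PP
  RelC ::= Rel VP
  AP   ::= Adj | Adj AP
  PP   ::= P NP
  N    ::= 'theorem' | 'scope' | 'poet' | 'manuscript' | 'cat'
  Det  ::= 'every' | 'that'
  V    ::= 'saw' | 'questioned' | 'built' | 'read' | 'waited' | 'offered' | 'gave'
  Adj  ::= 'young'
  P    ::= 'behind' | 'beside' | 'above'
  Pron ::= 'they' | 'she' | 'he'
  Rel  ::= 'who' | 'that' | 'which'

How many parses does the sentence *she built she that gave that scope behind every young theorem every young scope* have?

Two of the 4 distinct bracketings:
[S [NP [Pron she]] [VP [V built] [NP [NP [Pron she]] [RelC [Rel that] [VP [V gave] [NP [NP [Det that] [N scope]] [PP [P behind] [NP [Det every] [AP [Adj young]] [N theorem]]]] [NP [Det every] [AP [Adj young]] [N scope]]]]]]]
[S [NP [Pron she]] [VP [V built] [NP [NP [Pron she]] [RelC [Rel that] [VP [V gave] [NP [NP [Det that] [N scope]] [PP [P behind] [NP [Det every] [AP [Adj young]] [N theorem]]]]]]] [NP [Det every] [AP [Adj young]] [N scope]]]]
The trees differ in how a recursive rule is bracketed over the same span.

4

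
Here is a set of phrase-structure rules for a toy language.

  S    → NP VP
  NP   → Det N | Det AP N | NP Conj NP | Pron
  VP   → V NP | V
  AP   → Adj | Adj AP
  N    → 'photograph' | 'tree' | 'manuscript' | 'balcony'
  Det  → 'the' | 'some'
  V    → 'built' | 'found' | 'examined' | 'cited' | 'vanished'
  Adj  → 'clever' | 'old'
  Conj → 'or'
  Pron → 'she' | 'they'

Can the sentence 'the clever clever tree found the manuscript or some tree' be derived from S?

Grammatical

[S [NP [Det the] [AP [Adj clever] [AP [Adj clever]]] [N tree]] [VP [V found] [NP [NP [Det the] [N manuscript]] [Conj or] [NP [Det some] [N tree]]]]]
Each bracket corresponds to one application of a listed rule, so the string is derivable from S.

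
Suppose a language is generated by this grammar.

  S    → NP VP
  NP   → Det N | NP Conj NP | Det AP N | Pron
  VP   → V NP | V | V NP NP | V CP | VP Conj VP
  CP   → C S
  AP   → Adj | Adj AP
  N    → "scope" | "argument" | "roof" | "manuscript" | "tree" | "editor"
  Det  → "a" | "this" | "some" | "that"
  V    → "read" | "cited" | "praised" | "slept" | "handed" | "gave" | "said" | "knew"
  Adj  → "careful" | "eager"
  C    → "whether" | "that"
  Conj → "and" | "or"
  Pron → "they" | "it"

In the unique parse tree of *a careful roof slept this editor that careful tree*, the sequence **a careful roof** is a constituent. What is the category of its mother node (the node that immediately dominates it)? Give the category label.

S
  NP
    Det: a
    AP
      Adj: careful
    N: roof
  VP
    V: slept
    NP
      Det: this
      N: editor
    NP
      Det: that
      AP
        Adj: careful
      N: tree
The span 'a careful roof' is the NP node built by NP → Det AP N.
Its mother is the S built by S → NP VP.

S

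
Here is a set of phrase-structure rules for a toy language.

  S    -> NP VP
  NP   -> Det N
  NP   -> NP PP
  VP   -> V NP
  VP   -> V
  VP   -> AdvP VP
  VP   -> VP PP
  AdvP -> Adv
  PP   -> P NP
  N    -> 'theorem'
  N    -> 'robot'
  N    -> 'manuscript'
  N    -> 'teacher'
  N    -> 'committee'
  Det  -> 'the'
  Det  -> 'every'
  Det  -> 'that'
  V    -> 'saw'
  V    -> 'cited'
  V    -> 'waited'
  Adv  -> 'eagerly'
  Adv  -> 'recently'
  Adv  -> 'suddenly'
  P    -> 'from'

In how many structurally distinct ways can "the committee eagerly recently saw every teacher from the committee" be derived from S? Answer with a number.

4

Two of the 4 distinct bracketings:
[S [NP [Det the] [N committee]] [VP [AdvP [Adv eagerly]] [VP [AdvP [Adv recently]] [VP [V saw] [NP [NP [Det every] [N teacher]] [PP [P from] [NP [Det the] [N committee]]]]]]]]
[S [NP [Det the] [N committee]] [VP [AdvP [Adv eagerly]] [VP [AdvP [Adv recently]] [VP [VP [V saw] [NP [Det every] [N teacher]]] [PP [P from] [NP [Det the] [N committee]]]]]]]
The difference turns on whether NP → NP PP is used at the relevant span, versus an alternative expansion of NP.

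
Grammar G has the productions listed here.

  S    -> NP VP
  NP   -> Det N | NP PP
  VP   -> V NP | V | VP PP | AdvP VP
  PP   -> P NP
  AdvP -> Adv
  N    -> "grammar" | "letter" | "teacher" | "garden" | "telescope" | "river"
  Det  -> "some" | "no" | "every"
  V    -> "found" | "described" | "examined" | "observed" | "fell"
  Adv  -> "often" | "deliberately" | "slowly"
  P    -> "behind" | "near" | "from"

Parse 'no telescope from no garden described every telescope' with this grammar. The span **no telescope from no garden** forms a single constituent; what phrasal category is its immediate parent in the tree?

S

[S [NP [NP [Det no] [N telescope]] [PP [P from] [NP [Det no] [N garden]]]] [VP [V described] [NP [Det every] [N telescope]]]]
The span 'no telescope from no garden' is the NP node built by NP → NP PP.
Its mother is the S built by S → NP VP.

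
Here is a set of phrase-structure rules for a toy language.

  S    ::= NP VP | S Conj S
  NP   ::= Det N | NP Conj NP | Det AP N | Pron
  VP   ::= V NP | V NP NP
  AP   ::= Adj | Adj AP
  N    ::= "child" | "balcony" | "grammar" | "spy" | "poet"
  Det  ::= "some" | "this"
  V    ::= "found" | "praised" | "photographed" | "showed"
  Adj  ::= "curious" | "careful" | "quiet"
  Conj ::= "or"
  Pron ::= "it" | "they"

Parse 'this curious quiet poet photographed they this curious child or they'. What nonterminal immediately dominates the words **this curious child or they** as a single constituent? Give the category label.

[S [NP [Det this] [AP [Adj curious] [AP [Adj quiet]]] [N poet]] [VP [V photographed] [NP [Pron they]] [NP [NP [Det this] [AP [Adj curious]] [N child]] [Conj or] [NP [Pron they]]]]]
The span 'this curious child or they' is the NP node built by NP → NP Conj NP.

NP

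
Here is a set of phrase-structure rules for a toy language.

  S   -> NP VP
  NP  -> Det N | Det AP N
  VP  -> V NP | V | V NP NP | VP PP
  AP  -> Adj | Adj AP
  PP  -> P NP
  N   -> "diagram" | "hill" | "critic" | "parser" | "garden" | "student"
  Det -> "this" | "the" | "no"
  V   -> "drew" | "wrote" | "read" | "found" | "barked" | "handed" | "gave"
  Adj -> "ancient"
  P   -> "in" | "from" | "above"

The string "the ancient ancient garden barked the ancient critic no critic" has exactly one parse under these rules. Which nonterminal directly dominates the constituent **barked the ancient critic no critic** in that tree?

S

[S [NP [Det the] [AP [Adj ancient] [AP [Adj ancient]]] [N garden]] [VP [V barked] [NP [Det the] [AP [Adj ancient]] [N critic]] [NP [Det no] [N critic]]]]
The span 'barked the ancient critic no critic' is the VP node built by VP → V NP NP.
Its mother is the S built by S → NP VP.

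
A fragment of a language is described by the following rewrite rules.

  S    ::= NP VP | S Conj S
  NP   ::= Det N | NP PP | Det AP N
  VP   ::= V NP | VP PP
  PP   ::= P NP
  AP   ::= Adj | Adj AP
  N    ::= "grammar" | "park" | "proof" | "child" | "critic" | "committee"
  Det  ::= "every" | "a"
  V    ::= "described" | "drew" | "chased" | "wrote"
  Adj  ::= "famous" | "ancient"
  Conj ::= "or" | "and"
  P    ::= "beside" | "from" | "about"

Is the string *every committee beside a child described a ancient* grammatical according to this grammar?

Ungrammatical

For S → NP VP, every NP-prefix leaves a non-VP remainder: after 'every committee' the remainder is not a VP; after 'every committee beside a child' the remainder is not a VP. The alternative S rule S → S Conj S likewise has no satisfying split.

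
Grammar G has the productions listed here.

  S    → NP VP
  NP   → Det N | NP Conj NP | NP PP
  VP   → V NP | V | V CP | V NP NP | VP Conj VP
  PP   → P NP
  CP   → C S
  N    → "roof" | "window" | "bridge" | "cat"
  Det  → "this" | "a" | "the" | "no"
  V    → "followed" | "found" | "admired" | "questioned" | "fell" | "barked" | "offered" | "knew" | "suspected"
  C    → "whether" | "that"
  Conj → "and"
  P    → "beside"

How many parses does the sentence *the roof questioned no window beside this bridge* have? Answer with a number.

1

[S [NP [Det the] [N roof]] [VP [V questioned] [NP [NP [Det no] [N window]] [PP [P beside] [NP [Det this] [N bridge]]]]]]
No rule offers an alternative attachment or grouping for any span, so this is the only derivation.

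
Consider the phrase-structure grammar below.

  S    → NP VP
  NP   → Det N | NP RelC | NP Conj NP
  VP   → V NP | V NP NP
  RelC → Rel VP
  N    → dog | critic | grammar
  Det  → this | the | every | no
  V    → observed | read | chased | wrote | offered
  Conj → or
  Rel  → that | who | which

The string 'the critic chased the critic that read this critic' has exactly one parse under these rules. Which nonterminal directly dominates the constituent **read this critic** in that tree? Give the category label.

RelC

S
  NP
    Det: the
    N: critic
  VP
    V: chased
    NP
      NP
        Det: the
        N: critic
      RelC
        Rel: that
        VP
          V: read
          NP
            Det: this
            N: critic
The span 'read this critic' is the VP node built by VP → V NP.
Its mother is the RelC built by RelC → Rel VP.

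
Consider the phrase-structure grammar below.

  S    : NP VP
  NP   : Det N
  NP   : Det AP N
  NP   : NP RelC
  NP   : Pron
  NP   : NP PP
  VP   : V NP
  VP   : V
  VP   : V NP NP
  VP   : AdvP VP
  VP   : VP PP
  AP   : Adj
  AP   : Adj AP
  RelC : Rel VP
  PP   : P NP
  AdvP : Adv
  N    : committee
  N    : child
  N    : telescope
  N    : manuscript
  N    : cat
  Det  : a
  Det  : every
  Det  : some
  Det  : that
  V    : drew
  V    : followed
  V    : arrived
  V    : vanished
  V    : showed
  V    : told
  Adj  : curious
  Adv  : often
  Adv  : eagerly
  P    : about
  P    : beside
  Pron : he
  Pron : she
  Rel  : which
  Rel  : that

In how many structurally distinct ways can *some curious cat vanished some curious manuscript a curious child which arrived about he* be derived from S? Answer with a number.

Two of the 3 distinct bracketings:
[S [NP [Det some] [AP [Adj curious]] [N cat]] [VP [V vanished] [NP [Det some] [AP [Adj curious]] [N manuscript]] [NP [NP [Det a] [AP [Adj curious]] [N child]] [RelC [Rel which] [VP [VP [V arrived]] [PP [P about] [NP [Pron he]]]]]]]]
[S [NP [Det some] [AP [Adj curious]] [N cat]] [VP [V vanished] [NP [Det some] [AP [Adj curious]] [N manuscript]] [NP [NP [NP [Det a] [AP [Adj curious]] [N child]] [RelC [Rel which] [VP [V arrived]]]] [PP [P about] [NP [Pron he]]]]]]
The difference turns on whether NP → NP PP is used at the relevant span, versus an alternative expansion of NP.

3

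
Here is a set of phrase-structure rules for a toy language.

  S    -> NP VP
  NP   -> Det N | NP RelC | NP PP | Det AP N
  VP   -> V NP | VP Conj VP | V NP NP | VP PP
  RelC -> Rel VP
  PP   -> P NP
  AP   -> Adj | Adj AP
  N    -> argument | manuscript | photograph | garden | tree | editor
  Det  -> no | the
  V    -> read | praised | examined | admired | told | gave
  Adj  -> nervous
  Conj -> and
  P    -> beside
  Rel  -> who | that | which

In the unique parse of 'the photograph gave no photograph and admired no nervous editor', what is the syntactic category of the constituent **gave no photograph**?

S
  NP
    Det: the
    N: photograph
  VP
    VP
      V: gave
      NP
        Det: no
        N: photograph
    Conj: and
    VP
      V: admired
      NP
        Det: no
        AP
          Adj: nervous
        N: editor
The span 'gave no photograph' is the VP node built by VP → V NP.

VP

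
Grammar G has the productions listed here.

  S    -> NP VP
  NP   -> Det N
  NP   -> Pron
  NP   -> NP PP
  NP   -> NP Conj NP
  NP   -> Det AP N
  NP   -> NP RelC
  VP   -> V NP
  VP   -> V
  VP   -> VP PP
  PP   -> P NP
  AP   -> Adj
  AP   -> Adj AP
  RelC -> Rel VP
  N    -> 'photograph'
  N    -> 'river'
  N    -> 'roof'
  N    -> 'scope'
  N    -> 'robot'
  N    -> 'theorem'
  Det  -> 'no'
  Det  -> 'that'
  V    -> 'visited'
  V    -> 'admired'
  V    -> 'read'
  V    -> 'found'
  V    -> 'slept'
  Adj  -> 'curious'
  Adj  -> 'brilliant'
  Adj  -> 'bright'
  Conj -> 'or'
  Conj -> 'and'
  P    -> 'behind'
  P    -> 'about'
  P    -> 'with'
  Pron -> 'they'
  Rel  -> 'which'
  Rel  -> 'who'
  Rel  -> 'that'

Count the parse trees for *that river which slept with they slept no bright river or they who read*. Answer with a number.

Two of the 4 distinct bracketings:
[S [NP [NP [NP [Det that] [N river]] [RelC [Rel which] [VP [V slept]]]] [PP [P with] [NP [Pron they]]]] [VP [V slept] [NP [NP [Det no] [AP [Adj bright]] [N river]] [Conj or] [NP [NP [Pron they]] [RelC [Rel who] [VP [V read]]]]]]]
[S [NP [NP [NP [Det that] [N river]] [RelC [Rel which] [VP [V slept]]]] [PP [P with] [NP [Pron they]]]] [VP [V slept] [NP [NP [NP [Det no] [AP [Adj bright]] [N river]] [Conj or] [NP [Pron they]]] [RelC [Rel who] [VP [V read]]]]]]
The trees differ in how a recursive rule is bracketed over the same span.

4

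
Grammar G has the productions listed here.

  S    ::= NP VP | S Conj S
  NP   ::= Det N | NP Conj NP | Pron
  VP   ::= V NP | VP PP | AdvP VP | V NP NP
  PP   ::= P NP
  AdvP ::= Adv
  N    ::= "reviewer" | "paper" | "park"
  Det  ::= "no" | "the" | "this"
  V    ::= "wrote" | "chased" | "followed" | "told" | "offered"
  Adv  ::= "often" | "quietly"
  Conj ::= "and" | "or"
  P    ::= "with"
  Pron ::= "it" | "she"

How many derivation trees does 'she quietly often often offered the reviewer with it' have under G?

Two of the 4 distinct bracketings:
[S [NP [Pron she]] [VP [VP [AdvP [Adv quietly]] [VP [AdvP [Adv often]] [VP [AdvP [Adv often]] [VP [V offered] [NP [Det the] [N reviewer]]]]]] [PP [P with] [NP [Pron it]]]]]
[S [NP [Pron she]] [VP [AdvP [Adv quietly]] [VP [VP [AdvP [Adv often]] [VP [AdvP [Adv often]] [VP [V offered] [NP [Det the] [N reviewer]]]]] [PP [P with] [NP [Pron it]]]]]]
The trees differ in how a recursive rule is bracketed over the same span.

4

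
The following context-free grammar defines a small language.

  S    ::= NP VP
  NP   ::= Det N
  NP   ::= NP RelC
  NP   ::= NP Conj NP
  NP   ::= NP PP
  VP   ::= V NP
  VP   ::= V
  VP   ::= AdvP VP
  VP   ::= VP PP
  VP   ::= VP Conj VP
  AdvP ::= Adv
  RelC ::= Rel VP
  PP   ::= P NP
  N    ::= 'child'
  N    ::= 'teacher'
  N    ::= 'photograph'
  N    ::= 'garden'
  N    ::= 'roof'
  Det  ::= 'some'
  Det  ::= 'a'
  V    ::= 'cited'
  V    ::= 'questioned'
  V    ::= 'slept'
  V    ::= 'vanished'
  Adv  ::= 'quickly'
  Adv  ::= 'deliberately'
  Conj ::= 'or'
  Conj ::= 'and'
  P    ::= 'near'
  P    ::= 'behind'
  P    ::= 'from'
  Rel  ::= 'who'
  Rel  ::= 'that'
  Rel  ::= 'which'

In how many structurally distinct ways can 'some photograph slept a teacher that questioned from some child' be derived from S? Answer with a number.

Two of the 3 distinct bracketings:
[S [NP [Det some] [N photograph]] [VP [V slept] [NP [NP [Det a] [N teacher]] [RelC [Rel that] [VP [VP [V questioned]] [PP [P from] [NP [Det some] [N child]]]]]]]]
[S [NP [Det some] [N photograph]] [VP [V slept] [NP [NP [NP [Det a] [N teacher]] [RelC [Rel that] [VP [V questioned]]]] [PP [P from] [NP [Det some] [N child]]]]]]
The difference turns on whether NP → NP PP is used at the relevant span, versus an alternative expansion of NP.

3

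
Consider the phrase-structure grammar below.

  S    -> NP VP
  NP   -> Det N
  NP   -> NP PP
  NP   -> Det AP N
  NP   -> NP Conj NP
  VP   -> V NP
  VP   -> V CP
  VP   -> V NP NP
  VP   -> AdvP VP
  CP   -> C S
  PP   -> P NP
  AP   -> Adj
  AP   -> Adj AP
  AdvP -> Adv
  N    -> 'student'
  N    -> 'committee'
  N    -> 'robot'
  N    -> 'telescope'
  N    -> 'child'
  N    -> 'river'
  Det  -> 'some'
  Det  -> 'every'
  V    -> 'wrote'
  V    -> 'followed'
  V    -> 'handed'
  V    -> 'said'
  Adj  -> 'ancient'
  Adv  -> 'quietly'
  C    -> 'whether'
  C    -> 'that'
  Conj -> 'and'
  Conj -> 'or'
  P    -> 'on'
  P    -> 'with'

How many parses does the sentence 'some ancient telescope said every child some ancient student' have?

1

[S [NP [Det some] [AP [Adj ancient]] [N telescope]] [VP [V said] [NP [Det every] [N child]] [NP [Det some] [AP [Adj ancient]] [N student]]]]
No rule offers an alternative attachment or grouping for any span, so this is the only derivation.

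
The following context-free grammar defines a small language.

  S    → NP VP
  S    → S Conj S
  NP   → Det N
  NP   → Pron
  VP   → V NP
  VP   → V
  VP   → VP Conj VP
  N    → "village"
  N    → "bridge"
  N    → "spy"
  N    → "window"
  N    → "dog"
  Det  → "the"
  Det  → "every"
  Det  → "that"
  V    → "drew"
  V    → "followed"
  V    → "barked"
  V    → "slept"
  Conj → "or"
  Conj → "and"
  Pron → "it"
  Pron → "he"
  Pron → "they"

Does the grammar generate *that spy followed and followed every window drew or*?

Ungrammatical

For S → NP VP, the only prefix that parses as NP is 'that spy', but the remainder 'followed and followed every window drew or' is not a VP under these rules. The alternative S rule S → S Conj S likewise has no satisfying split.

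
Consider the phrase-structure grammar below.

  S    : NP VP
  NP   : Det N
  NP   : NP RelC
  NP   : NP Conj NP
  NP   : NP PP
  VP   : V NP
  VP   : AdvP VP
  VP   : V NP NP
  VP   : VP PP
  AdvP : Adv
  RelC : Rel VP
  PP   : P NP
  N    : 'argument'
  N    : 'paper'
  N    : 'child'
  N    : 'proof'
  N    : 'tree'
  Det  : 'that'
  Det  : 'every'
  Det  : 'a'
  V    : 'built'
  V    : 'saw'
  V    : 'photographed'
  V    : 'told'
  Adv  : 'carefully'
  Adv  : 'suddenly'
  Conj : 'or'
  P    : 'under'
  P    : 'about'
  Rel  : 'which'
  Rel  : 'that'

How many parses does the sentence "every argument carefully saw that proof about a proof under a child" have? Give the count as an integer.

9

Two of the 9 distinct bracketings:
[S [NP [Det every] [N argument]] [VP [AdvP [Adv carefully]] [VP [V saw] [NP [NP [Det that] [N proof]] [PP [P about] [NP [NP [Det a] [N proof]] [PP [P under] [NP [Det a] [N child]]]]]]]]]
[S [NP [Det every] [N argument]] [VP [AdvP [Adv carefully]] [VP [V saw] [NP [NP [NP [Det that] [N proof]] [PP [P about] [NP [Det a] [N proof]]]] [PP [P under] [NP [Det a] [N child]]]]]]]
The trees differ in how a recursive rule is bracketed over the same span.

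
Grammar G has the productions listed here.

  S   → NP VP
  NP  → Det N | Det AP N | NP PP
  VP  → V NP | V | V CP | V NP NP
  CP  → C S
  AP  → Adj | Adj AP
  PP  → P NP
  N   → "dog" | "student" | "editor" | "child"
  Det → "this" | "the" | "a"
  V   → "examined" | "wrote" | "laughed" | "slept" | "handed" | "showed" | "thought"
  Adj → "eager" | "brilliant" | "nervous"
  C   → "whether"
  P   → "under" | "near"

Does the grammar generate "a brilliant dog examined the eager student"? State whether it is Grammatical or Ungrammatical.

Grammatical

[S [NP [Det a] [AP [Adj brilliant]] [N dog]] [VP [V examined] [NP [Det the] [AP [Adj eager]] [N student]]]]
The bracketing above is licensed at every node by one of the given productions, with S at the root.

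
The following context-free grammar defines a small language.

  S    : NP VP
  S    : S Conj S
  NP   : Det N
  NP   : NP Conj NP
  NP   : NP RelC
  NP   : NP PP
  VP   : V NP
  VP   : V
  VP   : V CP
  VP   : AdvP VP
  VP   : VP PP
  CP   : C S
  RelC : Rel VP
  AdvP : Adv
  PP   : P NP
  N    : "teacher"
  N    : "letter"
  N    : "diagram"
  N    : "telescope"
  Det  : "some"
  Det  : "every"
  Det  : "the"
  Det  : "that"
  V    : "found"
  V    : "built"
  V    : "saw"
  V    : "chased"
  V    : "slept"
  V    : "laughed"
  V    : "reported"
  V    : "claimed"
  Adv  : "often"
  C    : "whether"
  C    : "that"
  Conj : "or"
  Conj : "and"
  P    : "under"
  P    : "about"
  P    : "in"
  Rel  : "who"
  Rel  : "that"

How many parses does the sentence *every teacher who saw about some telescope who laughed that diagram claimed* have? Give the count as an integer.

4

Two of the 4 distinct bracketings:
[S [NP [NP [Det every] [N teacher]] [RelC [Rel who] [VP [VP [V saw]] [PP [P about] [NP [NP [Det some] [N telescope]] [RelC [Rel who] [VP [V laughed] [NP [Det that] [N diagram]]]]]]]]] [VP [V claimed]]]
[S [NP [NP [NP [Det every] [N teacher]] [RelC [Rel who] [VP [VP [V saw]] [PP [P about] [NP [Det some] [N telescope]]]]]] [RelC [Rel who] [VP [V laughed] [NP [Det that] [N diagram]]]]] [VP [V claimed]]]
The trees differ in how a recursive rule is bracketed over the same span.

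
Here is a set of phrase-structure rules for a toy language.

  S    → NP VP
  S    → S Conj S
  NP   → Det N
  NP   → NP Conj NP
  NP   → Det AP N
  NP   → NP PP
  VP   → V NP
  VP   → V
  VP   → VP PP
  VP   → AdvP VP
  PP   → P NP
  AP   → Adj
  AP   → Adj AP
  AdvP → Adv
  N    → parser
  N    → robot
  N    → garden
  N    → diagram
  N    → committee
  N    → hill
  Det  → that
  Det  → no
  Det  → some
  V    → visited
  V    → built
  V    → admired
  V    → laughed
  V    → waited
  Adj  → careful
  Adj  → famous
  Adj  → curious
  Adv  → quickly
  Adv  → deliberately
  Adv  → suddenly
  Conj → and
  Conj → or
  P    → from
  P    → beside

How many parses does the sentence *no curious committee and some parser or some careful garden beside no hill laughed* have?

Two of the 5 distinct bracketings:
[S [NP [NP [Det no] [AP [Adj curious]] [N committee]] [Conj and] [NP [NP [Det some] [N parser]] [Conj or] [NP [NP [Det some] [AP [Adj careful]] [N garden]] [PP [P beside] [NP [Det no] [N hill]]]]]] [VP [V laughed]]]
[S [NP [NP [Det no] [AP [Adj curious]] [N committee]] [Conj and] [NP [NP [NP [Det some] [N parser]] [Conj or] [NP [Det some] [AP [Adj careful]] [N garden]]] [PP [P beside] [NP [Det no] [N hill]]]]] [VP [V laughed]]]
The trees differ in how a recursive rule is bracketed over the same span.

5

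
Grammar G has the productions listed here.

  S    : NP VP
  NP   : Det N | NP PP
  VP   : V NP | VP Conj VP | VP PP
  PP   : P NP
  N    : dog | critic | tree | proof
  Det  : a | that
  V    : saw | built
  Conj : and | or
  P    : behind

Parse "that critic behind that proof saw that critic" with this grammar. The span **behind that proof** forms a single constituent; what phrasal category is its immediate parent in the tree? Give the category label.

[S [NP [NP [Det that] [N critic]] [PP [P behind] [NP [Det that] [N proof]]]] [VP [V saw] [NP [Det that] [N critic]]]]
The span 'behind that proof' is the PP node built by PP → P NP.
Its mother is the NP built by NP → NP PP.

NP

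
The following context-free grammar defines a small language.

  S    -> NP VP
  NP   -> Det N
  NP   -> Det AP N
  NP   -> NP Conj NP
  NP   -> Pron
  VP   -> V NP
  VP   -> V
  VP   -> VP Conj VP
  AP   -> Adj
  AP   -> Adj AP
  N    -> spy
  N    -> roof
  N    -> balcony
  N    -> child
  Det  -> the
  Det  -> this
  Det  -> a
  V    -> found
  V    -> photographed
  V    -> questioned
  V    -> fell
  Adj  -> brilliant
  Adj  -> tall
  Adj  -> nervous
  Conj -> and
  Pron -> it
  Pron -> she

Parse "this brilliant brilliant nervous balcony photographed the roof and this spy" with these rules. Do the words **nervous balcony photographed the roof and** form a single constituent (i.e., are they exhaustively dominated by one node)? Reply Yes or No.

No

[S [NP [Det this] [AP [Adj brilliant] [AP [Adj brilliant] [AP [Adj nervous]]]] [N balcony]] [VP [V photographed] [NP [NP [Det the] [N roof]] [Conj and] [NP [Det this] [N spy]]]]]
The smallest constituent containing 'nervous balcony photographed the roof and' is the S spanning 'this brilliant brilliant nervous balcony photographed the roof and this spy'; no single node in the tree dominates exactly the given words.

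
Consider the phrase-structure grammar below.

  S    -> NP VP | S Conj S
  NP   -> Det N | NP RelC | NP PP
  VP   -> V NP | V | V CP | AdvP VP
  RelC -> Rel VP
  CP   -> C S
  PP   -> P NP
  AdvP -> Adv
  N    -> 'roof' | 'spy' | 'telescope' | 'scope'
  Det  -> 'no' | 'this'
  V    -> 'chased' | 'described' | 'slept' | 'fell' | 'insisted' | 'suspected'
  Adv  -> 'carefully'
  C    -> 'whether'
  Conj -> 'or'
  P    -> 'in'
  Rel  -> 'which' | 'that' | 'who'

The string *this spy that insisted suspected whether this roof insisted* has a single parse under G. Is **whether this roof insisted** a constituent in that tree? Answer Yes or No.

Yes

[S [NP [NP [Det this] [N spy]] [RelC [Rel that] [VP [V insisted]]]] [VP [V suspected] [CP [C whether] [S [NP [Det this] [N roof]] [VP [V insisted]]]]]]
The words 'whether this roof insisted' are exhaustively dominated by a single CP node (built by CP → C S), so they form a constituent.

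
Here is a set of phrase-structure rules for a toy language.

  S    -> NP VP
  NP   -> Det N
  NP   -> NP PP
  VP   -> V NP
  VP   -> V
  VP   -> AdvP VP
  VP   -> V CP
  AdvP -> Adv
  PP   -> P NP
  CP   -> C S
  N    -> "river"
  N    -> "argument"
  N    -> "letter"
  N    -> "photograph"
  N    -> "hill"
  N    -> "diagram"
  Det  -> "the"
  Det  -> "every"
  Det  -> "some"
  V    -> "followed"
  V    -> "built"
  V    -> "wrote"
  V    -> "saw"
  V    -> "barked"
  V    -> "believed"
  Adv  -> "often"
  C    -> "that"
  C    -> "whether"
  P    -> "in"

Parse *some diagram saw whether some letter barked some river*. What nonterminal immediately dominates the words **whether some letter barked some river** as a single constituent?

S
  NP
    Det: some
    N: diagram
  VP
    V: saw
    CP
      C: whether
      S
        NP
          Det: some
          N: letter
        VP
          V: barked
          NP
            Det: some
            N: river
The span 'whether some letter barked some river' is the CP node built by CP → C S.

CP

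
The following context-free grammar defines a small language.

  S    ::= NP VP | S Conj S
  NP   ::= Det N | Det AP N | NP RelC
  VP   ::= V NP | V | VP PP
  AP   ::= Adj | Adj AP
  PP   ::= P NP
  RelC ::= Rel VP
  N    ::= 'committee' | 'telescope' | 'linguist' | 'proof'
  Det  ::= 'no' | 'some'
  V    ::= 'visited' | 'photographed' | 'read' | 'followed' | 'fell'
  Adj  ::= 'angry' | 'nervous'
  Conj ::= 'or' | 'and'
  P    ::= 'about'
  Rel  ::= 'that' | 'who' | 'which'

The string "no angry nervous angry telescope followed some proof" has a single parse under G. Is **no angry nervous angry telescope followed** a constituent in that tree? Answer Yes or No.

No

[S [NP [Det no] [AP [Adj angry] [AP [Adj nervous] [AP [Adj angry]]]] [N telescope]] [VP [V followed] [NP [Det some] [N proof]]]]
The smallest constituent containing 'no angry nervous angry telescope followed' is the S spanning 'no angry nervous angry telescope followed some proof'; no single node in the tree dominates exactly the given words.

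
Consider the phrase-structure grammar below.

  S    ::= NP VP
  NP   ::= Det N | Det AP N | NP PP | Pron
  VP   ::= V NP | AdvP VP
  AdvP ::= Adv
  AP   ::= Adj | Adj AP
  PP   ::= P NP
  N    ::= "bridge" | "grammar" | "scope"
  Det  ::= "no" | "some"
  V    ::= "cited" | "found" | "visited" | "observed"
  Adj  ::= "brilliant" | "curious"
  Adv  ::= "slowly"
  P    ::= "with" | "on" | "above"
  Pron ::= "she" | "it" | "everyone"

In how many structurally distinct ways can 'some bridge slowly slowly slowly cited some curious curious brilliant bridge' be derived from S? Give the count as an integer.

1

[S [NP [Det some] [N bridge]] [VP [AdvP [Adv slowly]] [VP [AdvP [Adv slowly]] [VP [AdvP [Adv slowly]] [VP [V cited] [NP [Det some] [AP [Adj curious] [AP [Adj curious] [AP [Adj brilliant]]]] [N bridge]]]]]]]
No rule offers an alternative attachment or grouping for any span, so this is the only derivation.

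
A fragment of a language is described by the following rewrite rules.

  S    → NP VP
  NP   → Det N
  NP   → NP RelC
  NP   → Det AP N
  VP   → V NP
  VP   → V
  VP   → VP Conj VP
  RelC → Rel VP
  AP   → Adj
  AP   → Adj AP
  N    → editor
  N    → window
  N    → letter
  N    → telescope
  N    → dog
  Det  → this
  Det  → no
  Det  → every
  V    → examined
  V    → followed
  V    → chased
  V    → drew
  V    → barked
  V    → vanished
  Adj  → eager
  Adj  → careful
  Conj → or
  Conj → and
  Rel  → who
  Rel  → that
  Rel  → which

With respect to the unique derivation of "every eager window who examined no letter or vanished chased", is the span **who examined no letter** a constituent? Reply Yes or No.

[S [NP [NP [Det every] [AP [Adj eager]] [N window]] [RelC [Rel who] [VP [VP [V examined] [NP [Det no] [N letter]]] [Conj or] [VP [V vanished]]]]] [VP [V chased]]]
The smallest constituent containing 'who examined no letter' is the RelC spanning 'who examined no letter or vanished'; no single node in the tree dominates exactly the given words.

No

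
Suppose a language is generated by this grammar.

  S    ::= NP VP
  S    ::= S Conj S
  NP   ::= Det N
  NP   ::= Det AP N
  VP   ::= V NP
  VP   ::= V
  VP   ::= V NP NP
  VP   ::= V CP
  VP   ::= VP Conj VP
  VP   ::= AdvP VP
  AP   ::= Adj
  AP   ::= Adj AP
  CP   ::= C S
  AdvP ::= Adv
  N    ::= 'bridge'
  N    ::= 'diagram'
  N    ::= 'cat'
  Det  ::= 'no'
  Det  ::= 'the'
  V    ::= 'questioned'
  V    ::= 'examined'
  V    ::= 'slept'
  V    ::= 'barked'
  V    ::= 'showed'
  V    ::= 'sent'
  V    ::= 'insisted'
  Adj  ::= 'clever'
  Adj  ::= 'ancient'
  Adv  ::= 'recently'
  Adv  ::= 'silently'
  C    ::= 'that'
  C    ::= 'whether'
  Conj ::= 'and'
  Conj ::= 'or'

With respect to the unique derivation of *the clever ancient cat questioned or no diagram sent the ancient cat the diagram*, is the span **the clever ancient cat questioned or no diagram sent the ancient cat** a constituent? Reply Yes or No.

[S [S [NP [Det the] [AP [Adj clever] [AP [Adj ancient]]] [N cat]] [VP [V questioned]]] [Conj or] [S [NP [Det no] [N diagram]] [VP [V sent] [NP [Det the] [AP [Adj ancient]] [N cat]] [NP [Det the] [N diagram]]]]]
The smallest constituent containing 'the clever ancient cat questioned or no diagram sent the ancient cat' is the S spanning 'the clever ancient cat questioned or no diagram sent the ancient cat the diagram'; no single node in the tree dominates exactly the given words.

No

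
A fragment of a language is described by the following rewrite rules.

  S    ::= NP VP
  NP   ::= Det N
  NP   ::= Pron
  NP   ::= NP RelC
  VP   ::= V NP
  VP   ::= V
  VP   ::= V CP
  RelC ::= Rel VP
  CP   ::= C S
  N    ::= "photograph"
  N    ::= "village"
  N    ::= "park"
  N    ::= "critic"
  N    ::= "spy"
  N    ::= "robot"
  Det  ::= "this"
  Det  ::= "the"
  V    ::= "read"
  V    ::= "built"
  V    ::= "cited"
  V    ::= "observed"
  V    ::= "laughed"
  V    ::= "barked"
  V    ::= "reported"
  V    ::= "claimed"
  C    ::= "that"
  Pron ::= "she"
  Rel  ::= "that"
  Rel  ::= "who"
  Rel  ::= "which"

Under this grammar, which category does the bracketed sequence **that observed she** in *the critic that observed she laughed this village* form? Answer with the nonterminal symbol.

RelC

S
  NP
    NP
      Det: the
      N: critic
    RelC
      Rel: that
      VP
        V: observed
        NP
          Pron: she
  VP
    V: laughed
    NP
      Det: this
      N: village
The span 'that observed she' is the RelC node built by RelC → Rel VP.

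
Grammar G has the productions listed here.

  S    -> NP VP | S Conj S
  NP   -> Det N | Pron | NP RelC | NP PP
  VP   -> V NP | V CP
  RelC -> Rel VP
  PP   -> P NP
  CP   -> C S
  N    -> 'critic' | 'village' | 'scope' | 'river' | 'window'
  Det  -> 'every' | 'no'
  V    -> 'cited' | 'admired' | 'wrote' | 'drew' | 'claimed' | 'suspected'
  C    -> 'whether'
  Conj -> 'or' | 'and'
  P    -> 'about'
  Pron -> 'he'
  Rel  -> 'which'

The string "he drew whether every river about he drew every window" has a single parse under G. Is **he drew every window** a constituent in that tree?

No

[S [NP [Pron he]] [VP [V drew] [CP [C whether] [S [NP [NP [Det every] [N river]] [PP [P about] [NP [Pron he]]]] [VP [V drew] [NP [Det every] [N window]]]]]]]
The smallest constituent containing 'he drew every window' is the S spanning 'every river about he drew every window'; no single node in the tree dominates exactly the given words.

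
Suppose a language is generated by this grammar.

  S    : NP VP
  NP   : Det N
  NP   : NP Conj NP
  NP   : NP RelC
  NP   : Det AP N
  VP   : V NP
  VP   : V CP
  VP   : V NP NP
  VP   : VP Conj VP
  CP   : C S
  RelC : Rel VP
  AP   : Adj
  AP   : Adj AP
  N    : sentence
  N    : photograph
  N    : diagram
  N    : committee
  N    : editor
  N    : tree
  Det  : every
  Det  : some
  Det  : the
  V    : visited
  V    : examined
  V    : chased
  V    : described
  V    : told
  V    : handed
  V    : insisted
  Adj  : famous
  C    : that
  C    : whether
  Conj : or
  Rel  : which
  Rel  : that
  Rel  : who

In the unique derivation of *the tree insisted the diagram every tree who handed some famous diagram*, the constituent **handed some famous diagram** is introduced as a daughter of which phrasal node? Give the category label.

S
  NP
    Det: the
    N: tree
  VP
    V: insisted
    NP
      Det: the
      N: diagram
    NP
      NP
        Det: every
        N: tree
      RelC
        Rel: who
        VP
          V: handed
          NP
            Det: some
            AP
              Adj: famous
            N: diagram
The span 'handed some famous diagram' is the VP node built by VP → V NP.
Its mother is the RelC built by RelC → Rel VP.

RelC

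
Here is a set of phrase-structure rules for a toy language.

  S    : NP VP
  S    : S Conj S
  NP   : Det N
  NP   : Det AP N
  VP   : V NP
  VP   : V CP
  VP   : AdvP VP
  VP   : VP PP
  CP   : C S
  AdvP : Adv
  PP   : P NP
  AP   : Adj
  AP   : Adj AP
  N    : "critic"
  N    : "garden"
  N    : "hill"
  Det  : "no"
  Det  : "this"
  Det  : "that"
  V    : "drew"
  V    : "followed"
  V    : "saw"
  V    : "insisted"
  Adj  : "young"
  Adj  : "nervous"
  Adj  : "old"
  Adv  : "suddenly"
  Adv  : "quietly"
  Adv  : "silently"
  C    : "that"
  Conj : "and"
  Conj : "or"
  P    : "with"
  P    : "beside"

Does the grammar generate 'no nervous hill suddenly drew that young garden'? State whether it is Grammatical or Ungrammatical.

Grammatical

S
  NP
    Det: no
    AP
      Adj: nervous
    N: hill
  VP
    AdvP
      Adv: suddenly
    VP
      V: drew
      NP
        Det: that
        AP
          Adj: young
        N: garden
Every word is introduced by a lexical rule and the phrasal rules combine the resulting categories into a single S.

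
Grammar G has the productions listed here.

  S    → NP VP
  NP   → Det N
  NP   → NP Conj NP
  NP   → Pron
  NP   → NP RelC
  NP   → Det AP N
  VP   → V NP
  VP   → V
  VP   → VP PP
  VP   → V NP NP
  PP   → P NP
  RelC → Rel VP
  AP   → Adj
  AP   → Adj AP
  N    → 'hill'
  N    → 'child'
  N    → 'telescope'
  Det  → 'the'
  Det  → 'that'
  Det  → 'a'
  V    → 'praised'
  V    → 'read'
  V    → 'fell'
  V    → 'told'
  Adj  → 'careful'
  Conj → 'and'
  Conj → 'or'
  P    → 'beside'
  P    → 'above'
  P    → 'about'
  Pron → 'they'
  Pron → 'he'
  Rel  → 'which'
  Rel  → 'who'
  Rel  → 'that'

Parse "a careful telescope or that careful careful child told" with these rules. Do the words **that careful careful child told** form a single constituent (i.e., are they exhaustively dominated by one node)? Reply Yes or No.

[S [NP [NP [Det a] [AP [Adj careful]] [N telescope]] [Conj or] [NP [Det that] [AP [Adj careful] [AP [Adj careful]]] [N child]]] [VP [V told]]]
The smallest constituent containing 'that careful careful child told' is the S spanning 'a careful telescope or that careful careful child told'; no single node in the tree dominates exactly the given words.

No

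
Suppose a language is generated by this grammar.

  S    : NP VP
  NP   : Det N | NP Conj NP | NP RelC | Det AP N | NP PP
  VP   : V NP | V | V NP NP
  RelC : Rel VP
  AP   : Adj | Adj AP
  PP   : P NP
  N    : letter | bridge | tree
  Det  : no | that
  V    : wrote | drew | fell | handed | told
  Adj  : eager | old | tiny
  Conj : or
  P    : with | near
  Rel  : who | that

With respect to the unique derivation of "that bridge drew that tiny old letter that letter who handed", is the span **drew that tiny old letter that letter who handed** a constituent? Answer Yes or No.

[S [NP [Det that] [N bridge]] [VP [V drew] [NP [Det that] [AP [Adj tiny] [AP [Adj old]]] [N letter]] [NP [NP [Det that] [N letter]] [RelC [Rel who] [VP [V handed]]]]]]
The words 'drew that tiny old letter that letter who handed' are exhaustively dominated by a single VP node (built by VP → V NP NP), so they form a constituent.

Yes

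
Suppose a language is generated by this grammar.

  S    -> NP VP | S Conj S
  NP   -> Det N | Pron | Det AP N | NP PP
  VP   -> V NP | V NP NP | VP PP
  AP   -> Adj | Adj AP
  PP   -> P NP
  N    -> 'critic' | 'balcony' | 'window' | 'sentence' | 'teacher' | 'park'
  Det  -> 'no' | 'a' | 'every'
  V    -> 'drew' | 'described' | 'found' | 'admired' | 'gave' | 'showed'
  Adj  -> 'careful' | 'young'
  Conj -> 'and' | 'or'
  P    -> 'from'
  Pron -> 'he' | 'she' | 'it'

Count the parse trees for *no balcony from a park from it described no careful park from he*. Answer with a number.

Two of the 4 distinct bracketings:
[S [NP [NP [Det no] [N balcony]] [PP [P from] [NP [NP [Det a] [N park]] [PP [P from] [NP [Pron it]]]]]] [VP [V described] [NP [NP [Det no] [AP [Adj careful]] [N park]] [PP [P from] [NP [Pron he]]]]]]
[S [NP [NP [Det no] [N balcony]] [PP [P from] [NP [NP [Det a] [N park]] [PP [P from] [NP [Pron it]]]]]] [VP [VP [V described] [NP [Det no] [AP [Adj careful]] [N park]]] [PP [P from] [NP [Pron he]]]]]
The difference turns on whether VP → VP PP is used at the relevant span, versus an alternative expansion of VP.

4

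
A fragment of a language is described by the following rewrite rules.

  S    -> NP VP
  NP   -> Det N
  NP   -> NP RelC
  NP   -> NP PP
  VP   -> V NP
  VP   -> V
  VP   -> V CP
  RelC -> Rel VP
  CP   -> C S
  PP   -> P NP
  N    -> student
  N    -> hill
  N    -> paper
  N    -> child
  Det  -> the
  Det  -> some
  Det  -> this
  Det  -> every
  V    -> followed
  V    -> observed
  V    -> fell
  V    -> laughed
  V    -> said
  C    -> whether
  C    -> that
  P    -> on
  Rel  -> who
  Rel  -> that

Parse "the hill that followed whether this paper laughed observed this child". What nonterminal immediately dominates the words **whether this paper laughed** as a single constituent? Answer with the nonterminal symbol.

[S [NP [NP [Det the] [N hill]] [RelC [Rel that] [VP [V followed] [CP [C whether] [S [NP [Det this] [N paper]] [VP [V laughed]]]]]]] [VP [V observed] [NP [Det this] [N child]]]]
The span 'whether this paper laughed' is the CP node built by CP → C S.

CP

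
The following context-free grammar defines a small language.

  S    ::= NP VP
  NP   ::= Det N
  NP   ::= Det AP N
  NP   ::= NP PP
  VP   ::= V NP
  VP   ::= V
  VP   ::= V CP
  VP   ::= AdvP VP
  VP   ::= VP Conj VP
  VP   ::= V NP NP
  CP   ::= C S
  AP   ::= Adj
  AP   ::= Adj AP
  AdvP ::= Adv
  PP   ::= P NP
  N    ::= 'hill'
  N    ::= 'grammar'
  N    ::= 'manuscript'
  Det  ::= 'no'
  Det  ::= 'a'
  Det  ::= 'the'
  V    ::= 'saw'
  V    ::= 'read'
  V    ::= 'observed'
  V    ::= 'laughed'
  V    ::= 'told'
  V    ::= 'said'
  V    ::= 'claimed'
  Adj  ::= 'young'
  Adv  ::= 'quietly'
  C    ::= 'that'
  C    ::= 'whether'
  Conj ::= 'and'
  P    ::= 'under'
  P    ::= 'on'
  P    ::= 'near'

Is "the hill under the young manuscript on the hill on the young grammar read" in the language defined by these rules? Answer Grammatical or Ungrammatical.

[S [NP [NP [Det the] [N hill]] [PP [P under] [NP [NP [Det the] [AP [Adj young]] [N manuscript]] [PP [P on] [NP [NP [Det the] [N hill]] [PP [P on] [NP [Det the] [AP [Adj young]] [N grammar]]]]]]]] [VP [V read]]]
The bracketing above is licensed at every node by one of the given productions, with S at the root.

Grammatical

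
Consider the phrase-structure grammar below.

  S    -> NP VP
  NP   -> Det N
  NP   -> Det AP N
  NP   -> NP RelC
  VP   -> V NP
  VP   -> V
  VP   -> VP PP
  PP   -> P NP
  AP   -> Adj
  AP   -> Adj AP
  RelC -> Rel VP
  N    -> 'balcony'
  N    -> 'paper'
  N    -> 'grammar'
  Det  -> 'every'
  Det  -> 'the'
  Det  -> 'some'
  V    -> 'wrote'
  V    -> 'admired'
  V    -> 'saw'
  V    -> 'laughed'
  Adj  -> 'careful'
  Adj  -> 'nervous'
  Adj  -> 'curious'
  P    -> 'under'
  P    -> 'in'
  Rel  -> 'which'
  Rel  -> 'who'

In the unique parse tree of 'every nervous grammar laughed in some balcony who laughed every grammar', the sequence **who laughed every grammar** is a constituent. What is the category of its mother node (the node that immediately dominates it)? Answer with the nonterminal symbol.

S
  NP
    Det: every
    AP
      Adj: nervous
    N: grammar
  VP
    VP
      V: laughed
    PP
      P: in
      NP
        NP
          Det: some
          N: balcony
        RelC
          Rel: who
          VP
            V: laughed
            NP
              Det: every
              N: grammar
The span 'who laughed every grammar' is the RelC node built by RelC → Rel VP.
Its mother is the NP built by NP → NP RelC.

NP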